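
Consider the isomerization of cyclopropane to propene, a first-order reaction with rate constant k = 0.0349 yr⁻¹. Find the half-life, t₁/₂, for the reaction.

19.86 yr

Step 1: For a first-order reaction, t₁/₂ = ln(2)/k
Step 2: t₁/₂ = ln(2)/0.0349
Step 3: t₁/₂ = 0.6931/0.0349 = 19.86 yr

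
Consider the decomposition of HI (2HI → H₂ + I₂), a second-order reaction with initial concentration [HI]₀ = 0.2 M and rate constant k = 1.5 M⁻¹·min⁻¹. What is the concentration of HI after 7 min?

0.06452 M

Step 1: For a second-order reaction: 1/[HI] = 1/[HI]₀ + kt
Step 2: 1/[HI] = 1/0.2 + 1.5 × 7
Step 3: 1/[HI] = 5 + 10.5 = 15.5
Step 4: [HI] = 1/15.5 = 0.06452 M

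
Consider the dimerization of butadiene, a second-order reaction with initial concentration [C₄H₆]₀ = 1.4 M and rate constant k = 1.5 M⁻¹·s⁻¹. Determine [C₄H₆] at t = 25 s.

0.02617 M

Step 1: For a second-order reaction: 1/[C₄H₆] = 1/[C₄H₆]₀ + kt
Step 2: 1/[C₄H₆] = 1/1.4 + 1.5 × 25
Step 3: 1/[C₄H₆] = 0.7143 + 37.5 = 38.21
Step 4: [C₄H₆] = 1/38.21 = 0.02617 M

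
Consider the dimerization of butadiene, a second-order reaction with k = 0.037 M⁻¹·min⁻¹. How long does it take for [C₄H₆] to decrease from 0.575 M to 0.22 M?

75.85 min

Step 1: For second-order: t = (1/[C₄H₆] - 1/[C₄H₆]₀)/k
Step 2: t = (1/0.22 - 1/0.575)/0.037
Step 3: t = (4.545 - 1.739)/0.037
Step 4: t = 2.806/0.037 = 75.85 min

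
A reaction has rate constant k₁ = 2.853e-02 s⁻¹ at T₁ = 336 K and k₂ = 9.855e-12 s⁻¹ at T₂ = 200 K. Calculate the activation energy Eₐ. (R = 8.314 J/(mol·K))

89.5 kJ/mol

Step 1: Use the two-temperature Arrhenius form: ln(k₂/k₁) = -Eₐ/R × (1/T₂ - 1/T₁)
Step 2: ln(k₂/k₁) = ln(9.855e-12/2.853e-02) = ln(3.45426e-10) = -21.7862
Step 3: 1/T₂ - 1/T₁ = 1/200 - 1/336 = 2.023810e-03 K⁻¹
Step 4: Eₐ = -R × ln(k₂/k₁) / (1/T₂ - 1/T₁) = -8.314 × -21.7862 / 2.023810e-03
Step 5: Eₐ = 8.9500e+04 J/mol = 89.5 kJ/mol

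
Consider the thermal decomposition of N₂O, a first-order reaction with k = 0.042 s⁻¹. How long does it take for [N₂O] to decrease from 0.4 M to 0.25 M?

11.19 s

Step 1: For first-order: t = ln([N₂O]₀/[N₂O])/k
Step 2: t = ln(0.4/0.25)/0.042
Step 3: t = ln(1.6)/0.042
Step 4: t = 0.47/0.042 = 11.19 s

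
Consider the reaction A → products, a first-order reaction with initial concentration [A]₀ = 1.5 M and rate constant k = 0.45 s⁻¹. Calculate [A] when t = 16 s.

0.00112 M

Step 1: For a first-order reaction: [A] = [A]₀ × e^(-kt)
Step 2: [A] = 1.5 × e^(-0.45 × 16)
Step 3: [A] = 1.5 × e^(-7.2)
Step 4: [A] = 1.5 × 0.000746586 = 0.00112 M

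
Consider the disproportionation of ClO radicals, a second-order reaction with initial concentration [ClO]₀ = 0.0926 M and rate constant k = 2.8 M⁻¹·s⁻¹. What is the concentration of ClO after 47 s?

0.007023 M

Step 1: For a second-order reaction: 1/[ClO] = 1/[ClO]₀ + kt
Step 2: 1/[ClO] = 1/0.0926 + 2.8 × 47
Step 3: 1/[ClO] = 10.8 + 131.6 = 142.4
Step 4: [ClO] = 1/142.4 = 0.007023 M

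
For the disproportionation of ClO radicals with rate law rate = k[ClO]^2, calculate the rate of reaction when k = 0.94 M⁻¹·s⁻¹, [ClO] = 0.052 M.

0.002542 M/s

Step 1: Identify the rate law: rate = k[ClO]^2
Step 2: Substitute values: rate = 0.94 × (0.052)^2
Step 3: Calculate: rate = 0.94 × 0.002704 = 0.00254176 M/s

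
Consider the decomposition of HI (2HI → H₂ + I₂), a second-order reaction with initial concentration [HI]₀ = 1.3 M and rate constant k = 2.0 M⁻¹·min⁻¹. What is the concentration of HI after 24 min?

0.0205 M

Step 1: For a second-order reaction: 1/[HI] = 1/[HI]₀ + kt
Step 2: 1/[HI] = 1/1.3 + 2.0 × 24
Step 3: 1/[HI] = 0.7692 + 48 = 48.77
Step 4: [HI] = 1/48.77 = 0.0205 M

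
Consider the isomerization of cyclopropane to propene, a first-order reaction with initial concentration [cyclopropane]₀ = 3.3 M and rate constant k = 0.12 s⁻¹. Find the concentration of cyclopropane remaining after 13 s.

0.6934 M

Step 1: For a first-order reaction: [cyclopropane] = [cyclopropane]₀ × e^(-kt)
Step 2: [cyclopropane] = 3.3 × e^(-0.12 × 13)
Step 3: [cyclopropane] = 3.3 × e^(-1.56)
Step 4: [cyclopropane] = 3.3 × 0.210136 = 0.6934 M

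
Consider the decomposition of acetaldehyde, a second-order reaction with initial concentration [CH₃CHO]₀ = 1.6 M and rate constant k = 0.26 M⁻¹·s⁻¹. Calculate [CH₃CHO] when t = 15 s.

0.221 M

Step 1: For a second-order reaction: 1/[CH₃CHO] = 1/[CH₃CHO]₀ + kt
Step 2: 1/[CH₃CHO] = 1/1.6 + 0.26 × 15
Step 3: 1/[CH₃CHO] = 0.625 + 3.9 = 4.525
Step 4: [CH₃CHO] = 1/4.525 = 0.221 M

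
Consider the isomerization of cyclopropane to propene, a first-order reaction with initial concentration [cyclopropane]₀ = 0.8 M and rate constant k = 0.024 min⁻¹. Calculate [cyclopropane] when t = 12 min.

0.5998 M

Step 1: For a first-order reaction: [cyclopropane] = [cyclopropane]₀ × e^(-kt)
Step 2: [cyclopropane] = 0.8 × e^(-0.024 × 12)
Step 3: [cyclopropane] = 0.8 × e^(-0.288)
Step 4: [cyclopropane] = 0.8 × 0.749762 = 0.5998 M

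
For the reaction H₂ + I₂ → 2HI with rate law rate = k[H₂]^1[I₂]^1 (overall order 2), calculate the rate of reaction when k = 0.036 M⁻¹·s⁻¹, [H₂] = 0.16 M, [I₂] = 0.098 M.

0.0005645 M/s

Step 1: The rate law is rate = k[H₂]^1[I₂]^1, overall order = 1+1 = 2
Step 2: Substitute values: rate = 0.036 × (0.16)^1 × (0.098)^1
Step 3: rate = 0.036 × 0.16 × 0.098 = 0.00056448 M/s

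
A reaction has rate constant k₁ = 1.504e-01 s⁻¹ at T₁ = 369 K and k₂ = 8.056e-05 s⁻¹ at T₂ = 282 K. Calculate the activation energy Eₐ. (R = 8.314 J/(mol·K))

74.9 kJ/mol

Step 1: Use the two-temperature Arrhenius form: ln(k₂/k₁) = -Eₐ/R × (1/T₂ - 1/T₁)
Step 2: ln(k₂/k₁) = ln(8.056e-05/1.504e-01) = ln(0.000535638) = -7.53205
Step 3: 1/T₂ - 1/T₁ = 1/282 - 1/369 = 8.360722e-04 K⁻¹
Step 4: Eₐ = -R × ln(k₂/k₁) / (1/T₂ - 1/T₁) = -8.314 × -7.53205 / 8.360722e-04
Step 5: Eₐ = 7.4900e+04 J/mol = 74.9 kJ/mol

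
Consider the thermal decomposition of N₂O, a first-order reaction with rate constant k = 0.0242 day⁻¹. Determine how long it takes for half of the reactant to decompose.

28.64 day

Step 1: For a first-order reaction, t₁/₂ = ln(2)/k
Step 2: t₁/₂ = ln(2)/0.0242
Step 3: t₁/₂ = 0.6931/0.0242 = 28.64 day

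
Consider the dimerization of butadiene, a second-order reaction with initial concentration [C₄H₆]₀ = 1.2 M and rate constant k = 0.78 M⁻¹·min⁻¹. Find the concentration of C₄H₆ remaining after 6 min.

0.1814 M

Step 1: For a second-order reaction: 1/[C₄H₆] = 1/[C₄H₆]₀ + kt
Step 2: 1/[C₄H₆] = 1/1.2 + 0.78 × 6
Step 3: 1/[C₄H₆] = 0.8333 + 4.68 = 5.513
Step 4: [C₄H₆] = 1/5.513 = 0.1814 M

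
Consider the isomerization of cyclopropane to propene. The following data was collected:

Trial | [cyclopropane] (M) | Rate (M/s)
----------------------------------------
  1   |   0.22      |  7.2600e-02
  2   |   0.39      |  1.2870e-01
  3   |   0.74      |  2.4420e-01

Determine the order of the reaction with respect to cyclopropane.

first order (1)

Step 1: Compare trials to find order n where rate₂/rate₁ = ([cyclopropane]₂/[cyclopropane]₁)^n
Step 2: rate₂/rate₁ = 1.2870e-01/7.2600e-02 = 1.773
Step 3: [cyclopropane]₂/[cyclopropane]₁ = 0.39/0.22 = 1.773
Step 4: n = ln(1.773)/ln(1.773) = 1.00 ≈ 1
Step 5: The reaction is first order in cyclopropane.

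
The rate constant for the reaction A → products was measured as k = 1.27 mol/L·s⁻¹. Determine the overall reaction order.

zeroth order (0)

Step 1: The units of k for an nth-order reaction are (concentration)^(1-n)·(time)⁻¹.
Step 2: Here k has units mol/L·s⁻¹, so the concentration exponent is 1.
Step 3: 1 - n = 1 ⇒ n = 0. The reaction is zeroth order.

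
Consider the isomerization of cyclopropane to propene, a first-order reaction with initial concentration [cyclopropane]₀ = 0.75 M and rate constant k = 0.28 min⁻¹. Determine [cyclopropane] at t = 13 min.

0.01969 M

Step 1: For a first-order reaction: [cyclopropane] = [cyclopropane]₀ × e^(-kt)
Step 2: [cyclopropane] = 0.75 × e^(-0.28 × 13)
Step 3: [cyclopropane] = 0.75 × e^(-3.64)
Step 4: [cyclopropane] = 0.75 × 0.0262523 = 0.01969 M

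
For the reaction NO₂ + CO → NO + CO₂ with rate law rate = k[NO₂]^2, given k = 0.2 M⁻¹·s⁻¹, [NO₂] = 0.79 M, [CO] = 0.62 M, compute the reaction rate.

0.1248 M/s

Step 1: The rate law is rate = k[NO₂]^2
Step 2: Note that the rate does not depend on [CO] (zero order in CO).
Step 3: rate = 0.2 × (0.79)^2 = 0.12482 M/s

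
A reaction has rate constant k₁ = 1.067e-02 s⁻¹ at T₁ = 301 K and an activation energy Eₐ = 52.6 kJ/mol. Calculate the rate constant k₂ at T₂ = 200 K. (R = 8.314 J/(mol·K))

2.620e-07 s⁻¹

Step 1: Use the two-temperature Arrhenius form: ln(k₂/k₁) = -Eₐ/R × (1/T₂ - 1/T₁)
Step 2: Convert Eₐ to J/mol: 52.6 kJ/mol = 52600 J/mol
Step 3: 1/T₂ - 1/T₁ = 1/200 - 1/301 = 1.677741e-03 K⁻¹
Step 4: ln(k₂/k₁) = -52600/8.314 × 1.677741e-03 = -10.61453
Step 5: k₂ = k₁ × exp(-10.61453) = 1.067e-02 × 2.45566e-05 = 2.620e-07 s⁻¹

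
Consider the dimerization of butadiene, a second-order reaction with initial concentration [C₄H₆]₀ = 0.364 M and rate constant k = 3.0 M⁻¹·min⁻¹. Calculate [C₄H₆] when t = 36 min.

0.00903 M

Step 1: For a second-order reaction: 1/[C₄H₆] = 1/[C₄H₆]₀ + kt
Step 2: 1/[C₄H₆] = 1/0.364 + 3.0 × 36
Step 3: 1/[C₄H₆] = 2.747 + 108 = 110.7
Step 4: [C₄H₆] = 1/110.7 = 0.00903 M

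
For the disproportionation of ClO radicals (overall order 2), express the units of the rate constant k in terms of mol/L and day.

(mol/L)⁻¹·day⁻¹

Step 1: For overall order n, rate = k × (concentration)^n.
Step 2: Rate has units mol/L·day⁻¹; concentration term has units (mol/L)^2.
Step 3: k = rate / (concentration)^n, so units of k = (mol/L)^(1-2)·day⁻¹ = (mol/L)⁻¹·day⁻¹.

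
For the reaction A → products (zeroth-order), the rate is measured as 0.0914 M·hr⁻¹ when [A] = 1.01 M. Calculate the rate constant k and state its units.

0.0914 M·hr⁻¹

Step 1: For a zeroth-order reaction, rate = k (independent of concentration).
Step 2: k = rate = 0.0914 M·hr⁻¹.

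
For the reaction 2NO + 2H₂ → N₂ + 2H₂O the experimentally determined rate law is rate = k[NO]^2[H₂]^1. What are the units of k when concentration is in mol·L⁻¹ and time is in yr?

(mol·L⁻¹)⁻²·yr⁻¹

Step 1: Overall order = 2 + 1 = 3.
Step 2: rate has units mol·L⁻¹·yr⁻¹; [NO]^2[H₂]^1 has units (mol·L⁻¹)^3.
Step 3: k = rate/([NO]^2[H₂]^1), so units of k = (mol·L⁻¹)^(1-3)·yr⁻¹ = (mol·L⁻¹)⁻²·yr⁻¹.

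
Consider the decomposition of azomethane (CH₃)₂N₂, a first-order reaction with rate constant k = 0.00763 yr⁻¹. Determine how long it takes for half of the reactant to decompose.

90.84 yr

Step 1: For a first-order reaction, t₁/₂ = ln(2)/k
Step 2: t₁/₂ = ln(2)/0.00763
Step 3: t₁/₂ = 0.6931/0.00763 = 90.84 yr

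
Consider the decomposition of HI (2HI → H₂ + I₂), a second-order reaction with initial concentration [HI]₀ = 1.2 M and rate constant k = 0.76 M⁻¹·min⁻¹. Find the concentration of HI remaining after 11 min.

0.1088 M

Step 1: For a second-order reaction: 1/[HI] = 1/[HI]₀ + kt
Step 2: 1/[HI] = 1/1.2 + 0.76 × 11
Step 3: 1/[HI] = 0.8333 + 8.36 = 9.193
Step 4: [HI] = 1/9.193 = 0.1088 M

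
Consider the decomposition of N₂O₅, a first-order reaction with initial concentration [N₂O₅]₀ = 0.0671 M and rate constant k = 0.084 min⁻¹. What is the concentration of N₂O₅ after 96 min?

2.111e-05 M

Step 1: For a first-order reaction: [N₂O₅] = [N₂O₅]₀ × e^(-kt)
Step 2: [N₂O₅] = 0.0671 × e^(-0.084 × 96)
Step 3: [N₂O₅] = 0.0671 × e^(-8.064)
Step 4: [N₂O₅] = 0.0671 × 0.000314666 = 2.111e-05 M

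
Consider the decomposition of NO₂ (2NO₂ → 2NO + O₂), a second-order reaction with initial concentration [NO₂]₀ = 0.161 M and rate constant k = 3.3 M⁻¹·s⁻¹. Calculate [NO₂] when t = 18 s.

0.01524 M

Step 1: For a second-order reaction: 1/[NO₂] = 1/[NO₂]₀ + kt
Step 2: 1/[NO₂] = 1/0.161 + 3.3 × 18
Step 3: 1/[NO₂] = 6.211 + 59.4 = 65.61
Step 4: [NO₂] = 1/65.61 = 0.01524 M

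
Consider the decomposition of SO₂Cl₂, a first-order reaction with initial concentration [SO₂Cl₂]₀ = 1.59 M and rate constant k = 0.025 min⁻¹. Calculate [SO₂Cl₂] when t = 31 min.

0.7325 M

Step 1: For a first-order reaction: [SO₂Cl₂] = [SO₂Cl₂]₀ × e^(-kt)
Step 2: [SO₂Cl₂] = 1.59 × e^(-0.025 × 31)
Step 3: [SO₂Cl₂] = 1.59 × e^(-0.775)
Step 4: [SO₂Cl₂] = 1.59 × 0.460704 = 0.7325 M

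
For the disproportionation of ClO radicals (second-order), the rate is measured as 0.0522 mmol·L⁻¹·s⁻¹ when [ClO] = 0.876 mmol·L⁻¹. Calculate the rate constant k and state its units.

0.06802 (mmol·L⁻¹)⁻¹·s⁻¹

Step 1: rate = k[ClO]^2, so k = rate / [ClO]^2.
Step 2: k = 0.0522 / (0.876)^2 = 0.0522 / 0.7674.
Step 3: k = 0.06802 (mmol·L⁻¹)⁻¹·s⁻¹.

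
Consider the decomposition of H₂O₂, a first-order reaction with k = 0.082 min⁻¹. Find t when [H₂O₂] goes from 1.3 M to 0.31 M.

17.48 min

Step 1: For first-order: t = ln([H₂O₂]₀/[H₂O₂])/k
Step 2: t = ln(1.3/0.31)/0.082
Step 3: t = ln(4.194)/0.082
Step 4: t = 1.434/0.082 = 17.48 min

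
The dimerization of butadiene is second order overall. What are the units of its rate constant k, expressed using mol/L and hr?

(mol/L)⁻¹·hr⁻¹

Step 1: For overall order n, rate = k × (concentration)^n.
Step 2: Rate has units mol/L·hr⁻¹; concentration term has units (mol/L)^2.
Step 3: k = rate / (concentration)^n, so units of k = (mol/L)^(1-2)·hr⁻¹ = (mol/L)⁻¹·hr⁻¹.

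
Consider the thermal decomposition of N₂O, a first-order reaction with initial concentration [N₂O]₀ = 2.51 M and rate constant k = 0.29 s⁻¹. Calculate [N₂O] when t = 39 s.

3.075e-05 M

Step 1: For a first-order reaction: [N₂O] = [N₂O]₀ × e^(-kt)
Step 2: [N₂O] = 2.51 × e^(-0.29 × 39)
Step 3: [N₂O] = 2.51 × e^(-11.31)
Step 4: [N₂O] = 2.51 × 1.22498e-05 = 3.075e-05 M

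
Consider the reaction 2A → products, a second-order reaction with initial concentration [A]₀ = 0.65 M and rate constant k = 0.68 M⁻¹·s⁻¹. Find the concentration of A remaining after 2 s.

0.345 M

Step 1: For a second-order reaction: 1/[A] = 1/[A]₀ + kt
Step 2: 1/[A] = 1/0.65 + 0.68 × 2
Step 3: 1/[A] = 1.538 + 1.36 = 2.898
Step 4: [A] = 1/2.898 = 0.345 M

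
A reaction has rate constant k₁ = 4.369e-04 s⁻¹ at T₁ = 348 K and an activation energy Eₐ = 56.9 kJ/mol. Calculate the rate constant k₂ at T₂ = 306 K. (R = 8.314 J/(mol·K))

2.938e-05 s⁻¹

Step 1: Use the two-temperature Arrhenius form: ln(k₂/k₁) = -Eₐ/R × (1/T₂ - 1/T₁)
Step 2: Convert Eₐ to J/mol: 56.9 kJ/mol = 56900 J/mol
Step 3: 1/T₂ - 1/T₁ = 1/306 - 1/348 = 3.944106e-04 K⁻¹
Step 4: ln(k₂/k₁) = -56900/8.314 × 3.944106e-04 = -2.69930
Step 5: k₂ = k₁ × exp(-2.69930) = 4.369e-04 × 6.72526e-02 = 2.938e-05 s⁻¹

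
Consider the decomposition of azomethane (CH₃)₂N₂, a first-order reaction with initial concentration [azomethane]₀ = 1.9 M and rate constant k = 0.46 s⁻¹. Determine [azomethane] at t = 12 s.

0.007611 M

Step 1: For a first-order reaction: [azomethane] = [azomethane]₀ × e^(-kt)
Step 2: [azomethane] = 1.9 × e^(-0.46 × 12)
Step 3: [azomethane] = 1.9 × e^(-5.52)
Step 4: [azomethane] = 1.9 × 0.00400585 = 0.007611 M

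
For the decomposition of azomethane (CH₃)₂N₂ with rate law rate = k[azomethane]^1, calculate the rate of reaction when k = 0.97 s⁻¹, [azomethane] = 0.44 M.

0.4268 M/s

Step 1: Identify the rate law: rate = k[azomethane]^1
Step 2: Substitute values: rate = 0.97 × (0.44)^1
Step 3: Calculate: rate = 0.97 × 0.44 = 0.4268 M/s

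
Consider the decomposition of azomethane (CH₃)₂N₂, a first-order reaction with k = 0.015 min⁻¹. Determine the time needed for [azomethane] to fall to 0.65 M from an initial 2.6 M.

92.42 min

Step 1: For first-order: t = ln([azomethane]₀/[azomethane])/k
Step 2: t = ln(2.6/0.65)/0.015
Step 3: t = ln(4)/0.015
Step 4: t = 1.386/0.015 = 92.42 min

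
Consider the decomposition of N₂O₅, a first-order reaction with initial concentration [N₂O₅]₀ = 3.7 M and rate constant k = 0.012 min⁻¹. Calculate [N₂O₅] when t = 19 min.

2.946 M

Step 1: For a first-order reaction: [N₂O₅] = [N₂O₅]₀ × e^(-kt)
Step 2: [N₂O₅] = 3.7 × e^(-0.012 × 19)
Step 3: [N₂O₅] = 3.7 × e^(-0.228)
Step 4: [N₂O₅] = 3.7 × 0.796124 = 2.946 M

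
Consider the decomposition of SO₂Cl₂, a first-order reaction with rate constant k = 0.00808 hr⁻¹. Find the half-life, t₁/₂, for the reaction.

85.79 hr

Step 1: For a first-order reaction, t₁/₂ = ln(2)/k
Step 2: t₁/₂ = ln(2)/0.00808
Step 3: t₁/₂ = 0.6931/0.00808 = 85.79 hr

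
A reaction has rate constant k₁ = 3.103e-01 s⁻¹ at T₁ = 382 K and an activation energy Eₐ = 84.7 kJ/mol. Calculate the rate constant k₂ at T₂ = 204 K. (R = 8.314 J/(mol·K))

2.430e-11 s⁻¹

Step 1: Use the two-temperature Arrhenius form: ln(k₂/k₁) = -Eₐ/R × (1/T₂ - 1/T₁)
Step 2: Convert Eₐ to J/mol: 84.7 kJ/mol = 84700 J/mol
Step 3: 1/T₂ - 1/T₁ = 1/204 - 1/382 = 2.284160e-03 K⁻¹
Step 4: ln(k₂/k₁) = -84700/8.314 × 2.284160e-03 = -23.27019
Step 5: k₂ = k₁ × exp(-23.27019) = 3.103e-01 × 7.83222e-11 = 2.430e-11 s⁻¹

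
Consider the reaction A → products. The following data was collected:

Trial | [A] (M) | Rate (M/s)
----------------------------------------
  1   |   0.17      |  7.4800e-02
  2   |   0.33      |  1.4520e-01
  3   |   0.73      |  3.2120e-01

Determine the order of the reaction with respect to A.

first order (1)

Step 1: Compare trials to find order n where rate₂/rate₁ = ([A]₂/[A]₁)^n
Step 2: rate₂/rate₁ = 1.4520e-01/7.4800e-02 = 1.941
Step 3: [A]₂/[A]₁ = 0.33/0.17 = 1.941
Step 4: n = ln(1.941)/ln(1.941) = 1.00 ≈ 1
Step 5: The reaction is first order in A.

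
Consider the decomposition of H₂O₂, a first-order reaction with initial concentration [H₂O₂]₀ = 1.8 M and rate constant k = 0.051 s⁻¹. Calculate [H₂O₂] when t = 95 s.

0.01416 M

Step 1: For a first-order reaction: [H₂O₂] = [H₂O₂]₀ × e^(-kt)
Step 2: [H₂O₂] = 1.8 × e^(-0.051 × 95)
Step 3: [H₂O₂] = 1.8 × e^(-4.845)
Step 4: [H₂O₂] = 1.8 × 0.00786762 = 0.01416 M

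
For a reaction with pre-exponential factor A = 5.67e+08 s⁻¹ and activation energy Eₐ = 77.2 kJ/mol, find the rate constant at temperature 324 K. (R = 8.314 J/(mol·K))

2.03e-04 s⁻¹

Step 1: Use the Arrhenius equation: k = A × exp(-Eₐ/RT)
Step 2: Convert Eₐ to J/mol: 77.2 kJ/mol = 77200 J/mol
Step 3: Calculate the exponent: -Eₐ/(RT) = -77200/(8.314 × 324) = -28.65908
Step 4: k = 5.67e+08 × exp(-28.65908)
Step 5: k = 5.67e+08 × 3.57701e-13 = 2.0282e-04 s⁻¹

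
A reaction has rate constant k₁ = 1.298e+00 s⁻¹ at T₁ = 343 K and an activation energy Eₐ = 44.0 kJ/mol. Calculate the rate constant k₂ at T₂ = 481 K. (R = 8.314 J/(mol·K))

1.086e+02 s⁻¹

Step 1: Use the two-temperature Arrhenius form: ln(k₂/k₁) = -Eₐ/R × (1/T₂ - 1/T₁)
Step 2: Convert Eₐ to J/mol: 44.0 kJ/mol = 44000 J/mol
Step 3: 1/T₂ - 1/T₁ = 1/481 - 1/343 = -8.364498e-04 K⁻¹
Step 4: ln(k₂/k₁) = -44000/8.314 × -8.364498e-04 = 4.42672
Step 5: k₂ = k₁ × exp(4.42672) = 1.298e+00 × 8.36566e+01 = 1.086e+02 s⁻¹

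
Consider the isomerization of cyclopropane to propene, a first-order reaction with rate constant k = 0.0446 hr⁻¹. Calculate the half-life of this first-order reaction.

15.54 hr

Step 1: For a first-order reaction, t₁/₂ = ln(2)/k
Step 2: t₁/₂ = ln(2)/0.0446
Step 3: t₁/₂ = 0.6931/0.0446 = 15.54 hr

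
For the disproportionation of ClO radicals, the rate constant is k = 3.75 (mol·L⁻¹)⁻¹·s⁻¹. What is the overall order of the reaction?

second order (2)

Step 1: The units of k for an nth-order reaction are (concentration)^(1-n)·(time)⁻¹.
Step 2: Here k has units (mol·L⁻¹)⁻¹·s⁻¹, so the concentration exponent is -1.
Step 3: 1 - n = -1 ⇒ n = 2. The reaction is second order.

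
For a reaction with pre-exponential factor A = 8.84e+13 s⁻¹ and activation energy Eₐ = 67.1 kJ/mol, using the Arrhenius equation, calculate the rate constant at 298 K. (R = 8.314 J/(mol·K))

1.53e+02 s⁻¹

Step 1: Use the Arrhenius equation: k = A × exp(-Eₐ/RT)
Step 2: Convert Eₐ to J/mol: 67.1 kJ/mol = 67100 J/mol
Step 3: Calculate the exponent: -Eₐ/(RT) = -67100/(8.314 × 298) = -27.08297
Step 4: k = 8.84e+13 × exp(-27.08297)
Step 5: k = 8.84e+13 × 1.72988e-12 = 1.5292e+02 s⁻¹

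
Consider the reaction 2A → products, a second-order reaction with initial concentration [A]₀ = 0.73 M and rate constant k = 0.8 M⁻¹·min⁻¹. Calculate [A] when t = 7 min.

0.1435 M

Step 1: For a second-order reaction: 1/[A] = 1/[A]₀ + kt
Step 2: 1/[A] = 1/0.73 + 0.8 × 7
Step 3: 1/[A] = 1.37 + 5.6 = 6.97
Step 4: [A] = 1/6.97 = 0.1435 M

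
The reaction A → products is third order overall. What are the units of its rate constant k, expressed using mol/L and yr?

(mol/L)⁻²·yr⁻¹

Step 1: For overall order n, rate = k × (concentration)^n.
Step 2: Rate has units mol/L·yr⁻¹; concentration term has units (mol/L)^3.
Step 3: k = rate / (concentration)^n, so units of k = (mol/L)^(1-3)·yr⁻¹ = (mol/L)⁻²·yr⁻¹.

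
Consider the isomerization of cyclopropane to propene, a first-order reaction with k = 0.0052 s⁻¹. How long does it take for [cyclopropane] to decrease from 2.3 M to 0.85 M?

191.4 s

Step 1: For first-order: t = ln([cyclopropane]₀/[cyclopropane])/k
Step 2: t = ln(2.3/0.85)/0.0052
Step 3: t = ln(2.706)/0.0052
Step 4: t = 0.9954/0.0052 = 191.4 s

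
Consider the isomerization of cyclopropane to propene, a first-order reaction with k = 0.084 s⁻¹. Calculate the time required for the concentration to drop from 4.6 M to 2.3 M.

8.252 s

Step 1: For first-order: t = ln([cyclopropane]₀/[cyclopropane])/k
Step 2: t = ln(4.6/2.3)/0.084
Step 3: t = ln(2)/0.084
Step 4: t = 0.6931/0.084 = 8.252 s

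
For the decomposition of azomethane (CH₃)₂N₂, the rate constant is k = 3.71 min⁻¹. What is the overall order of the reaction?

first order (1)

Step 1: The units of k for an nth-order reaction are (concentration)^(1-n)·(time)⁻¹.
Step 2: Here k has units min⁻¹, so the concentration exponent is 0.
Step 3: 1 - n = 0 ⇒ n = 1. The reaction is first order.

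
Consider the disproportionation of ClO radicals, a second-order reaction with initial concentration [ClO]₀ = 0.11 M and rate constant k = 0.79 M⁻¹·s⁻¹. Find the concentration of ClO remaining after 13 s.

0.05165 M

Step 1: For a second-order reaction: 1/[ClO] = 1/[ClO]₀ + kt
Step 2: 1/[ClO] = 1/0.11 + 0.79 × 13
Step 3: 1/[ClO] = 9.091 + 10.27 = 19.36
Step 4: [ClO] = 1/19.36 = 0.05165 M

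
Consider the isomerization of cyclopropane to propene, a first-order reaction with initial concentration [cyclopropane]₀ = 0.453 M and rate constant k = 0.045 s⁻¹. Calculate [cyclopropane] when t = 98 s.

0.005506 M

Step 1: For a first-order reaction: [cyclopropane] = [cyclopropane]₀ × e^(-kt)
Step 2: [cyclopropane] = 0.453 × e^(-0.045 × 98)
Step 3: [cyclopropane] = 0.453 × e^(-4.41)
Step 4: [cyclopropane] = 0.453 × 0.0121552 = 0.005506 M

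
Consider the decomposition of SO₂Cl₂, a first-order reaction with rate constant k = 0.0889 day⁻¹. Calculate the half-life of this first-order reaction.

7.797 day

Step 1: For a first-order reaction, t₁/₂ = ln(2)/k
Step 2: t₁/₂ = ln(2)/0.0889
Step 3: t₁/₂ = 0.6931/0.0889 = 7.797 day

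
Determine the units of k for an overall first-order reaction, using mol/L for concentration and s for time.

s⁻¹

Step 1: For overall order n, rate = k × (concentration)^n.
Step 2: Rate has units mol/L·s⁻¹; concentration term has units (mol/L)^1.
Step 3: k = rate / (concentration)^n, so units of k = (mol/L)^(1-1)·s⁻¹ = s⁻¹.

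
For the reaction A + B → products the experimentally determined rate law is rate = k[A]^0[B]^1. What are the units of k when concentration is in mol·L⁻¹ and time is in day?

day⁻¹

Step 1: Overall order = 0 + 1 = 1.
Step 2: rate has units mol·L⁻¹·day⁻¹; [A]^0[B]^1 has units (mol·L⁻¹)^1.
Step 3: k = rate/([A]^0[B]^1), so units of k = (mol·L⁻¹)^(1-1)·day⁻¹ = day⁻¹.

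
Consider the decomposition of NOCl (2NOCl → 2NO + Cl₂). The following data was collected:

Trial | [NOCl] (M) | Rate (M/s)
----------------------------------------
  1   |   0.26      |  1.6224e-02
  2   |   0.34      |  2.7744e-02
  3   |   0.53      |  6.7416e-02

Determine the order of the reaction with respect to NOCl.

second order (2)

Step 1: Compare trials to find order n where rate₂/rate₁ = ([NOCl]₂/[NOCl]₁)^n
Step 2: rate₂/rate₁ = 2.7744e-02/1.6224e-02 = 1.71
Step 3: [NOCl]₂/[NOCl]₁ = 0.34/0.26 = 1.308
Step 4: n = ln(1.71)/ln(1.308) = 2.00 ≈ 2
Step 5: The reaction is second order in NOCl.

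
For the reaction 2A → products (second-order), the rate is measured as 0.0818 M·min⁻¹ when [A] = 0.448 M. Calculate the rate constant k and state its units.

0.4076 M⁻¹·min⁻¹

Step 1: rate = k[A]^2, so k = rate / [A]^2.
Step 2: k = 0.0818 / (0.448)^2 = 0.0818 / 0.2007.
Step 3: k = 0.4076 M⁻¹·min⁻¹.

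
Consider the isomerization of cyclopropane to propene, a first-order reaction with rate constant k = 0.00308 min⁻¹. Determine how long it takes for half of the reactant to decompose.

225 min

Step 1: For a first-order reaction, t₁/₂ = ln(2)/k
Step 2: t₁/₂ = ln(2)/0.00308
Step 3: t₁/₂ = 0.6931/0.00308 = 225 min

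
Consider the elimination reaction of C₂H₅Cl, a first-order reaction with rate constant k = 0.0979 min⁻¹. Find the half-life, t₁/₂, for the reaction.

7.08 min

Step 1: For a first-order reaction, t₁/₂ = ln(2)/k
Step 2: t₁/₂ = ln(2)/0.0979
Step 3: t₁/₂ = 0.6931/0.0979 = 7.08 min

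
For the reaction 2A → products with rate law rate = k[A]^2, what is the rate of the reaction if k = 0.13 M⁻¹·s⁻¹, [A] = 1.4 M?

0.2548 M/s

Step 1: Identify the rate law: rate = k[A]^2
Step 2: Substitute values: rate = 0.13 × (1.4)^2
Step 3: Calculate: rate = 0.13 × 1.96 = 0.2548 M/s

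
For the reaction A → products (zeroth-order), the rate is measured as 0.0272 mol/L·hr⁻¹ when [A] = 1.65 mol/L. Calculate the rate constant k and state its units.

0.0272 mol/L·hr⁻¹

Step 1: For a zeroth-order reaction, rate = k (independent of concentration).
Step 2: k = rate = 0.0272 mol/L·hr⁻¹.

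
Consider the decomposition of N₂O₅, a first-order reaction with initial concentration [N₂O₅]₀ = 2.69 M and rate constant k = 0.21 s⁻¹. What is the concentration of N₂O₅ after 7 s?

0.6185 M

Step 1: For a first-order reaction: [N₂O₅] = [N₂O₅]₀ × e^(-kt)
Step 2: [N₂O₅] = 2.69 × e^(-0.21 × 7)
Step 3: [N₂O₅] = 2.69 × e^(-1.47)
Step 4: [N₂O₅] = 2.69 × 0.229925 = 0.6185 M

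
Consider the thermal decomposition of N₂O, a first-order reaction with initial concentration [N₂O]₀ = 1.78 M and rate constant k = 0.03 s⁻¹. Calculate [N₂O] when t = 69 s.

0.2246 M

Step 1: For a first-order reaction: [N₂O] = [N₂O]₀ × e^(-kt)
Step 2: [N₂O] = 1.78 × e^(-0.03 × 69)
Step 3: [N₂O] = 1.78 × e^(-2.07)
Step 4: [N₂O] = 1.78 × 0.126186 = 0.2246 M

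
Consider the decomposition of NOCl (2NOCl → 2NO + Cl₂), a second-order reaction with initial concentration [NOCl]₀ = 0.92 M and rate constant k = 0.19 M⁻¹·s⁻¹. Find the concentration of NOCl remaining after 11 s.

0.3148 M

Step 1: For a second-order reaction: 1/[NOCl] = 1/[NOCl]₀ + kt
Step 2: 1/[NOCl] = 1/0.92 + 0.19 × 11
Step 3: 1/[NOCl] = 1.087 + 2.09 = 3.177
Step 4: [NOCl] = 1/3.177 = 0.3148 M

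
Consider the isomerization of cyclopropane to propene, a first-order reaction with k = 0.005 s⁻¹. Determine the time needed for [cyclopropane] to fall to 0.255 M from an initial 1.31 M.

327.3 s

Step 1: For first-order: t = ln([cyclopropane]₀/[cyclopropane])/k
Step 2: t = ln(1.31/0.255)/0.005
Step 3: t = ln(5.137)/0.005
Step 4: t = 1.637/0.005 = 327.3 s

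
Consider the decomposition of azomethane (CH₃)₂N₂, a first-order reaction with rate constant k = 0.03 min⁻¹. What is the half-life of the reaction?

23.1 min

Step 1: For a first-order reaction, t₁/₂ = ln(2)/k
Step 2: t₁/₂ = ln(2)/0.03
Step 3: t₁/₂ = 0.6931/0.03 = 23.1 min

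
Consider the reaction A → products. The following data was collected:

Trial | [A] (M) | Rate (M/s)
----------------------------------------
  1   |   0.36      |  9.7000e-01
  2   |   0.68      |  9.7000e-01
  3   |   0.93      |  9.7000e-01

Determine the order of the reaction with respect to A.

zeroth order (0)

Step 1: Compare trials - when concentration changes, rate stays constant.
Step 2: rate₂/rate₁ = 9.7000e-01/9.7000e-01 = 1
Step 3: [A]₂/[A]₁ = 0.68/0.36 = 1.889
Step 4: Since rate ratio ≈ (conc ratio)^0, the reaction is zeroth order.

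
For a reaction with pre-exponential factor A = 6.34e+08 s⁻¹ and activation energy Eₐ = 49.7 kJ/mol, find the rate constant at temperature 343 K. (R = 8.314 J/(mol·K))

1.71e+01 s⁻¹

Step 1: Use the Arrhenius equation: k = A × exp(-Eₐ/RT)
Step 2: Convert Eₐ to J/mol: 49.7 kJ/mol = 49700 J/mol
Step 3: Calculate the exponent: -Eₐ/(RT) = -49700/(8.314 × 343) = -17.42819
Step 4: k = 6.34e+08 × exp(-17.42819)
Step 5: k = 6.34e+08 × 2.69795e-08 = 1.7105e+01 s⁻¹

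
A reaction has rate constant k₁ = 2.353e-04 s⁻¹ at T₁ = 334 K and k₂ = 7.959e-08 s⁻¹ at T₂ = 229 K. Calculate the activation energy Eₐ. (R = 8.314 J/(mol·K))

48.4 kJ/mol

Step 1: Use the two-temperature Arrhenius form: ln(k₂/k₁) = -Eₐ/R × (1/T₂ - 1/T₁)
Step 2: ln(k₂/k₁) = ln(7.959e-08/2.353e-04) = ln(0.000338249) = -7.99173
Step 3: 1/T₂ - 1/T₁ = 1/229 - 1/334 = 1.372800e-03 K⁻¹
Step 4: Eₐ = -R × ln(k₂/k₁) / (1/T₂ - 1/T₁) = -8.314 × -7.99173 / 1.372800e-03
Step 5: Eₐ = 4.8400e+04 J/mol = 48.4 kJ/mol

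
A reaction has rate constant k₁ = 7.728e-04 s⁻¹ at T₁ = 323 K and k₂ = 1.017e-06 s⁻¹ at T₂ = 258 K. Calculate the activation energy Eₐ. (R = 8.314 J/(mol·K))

70.7 kJ/mol

Step 1: Use the two-temperature Arrhenius form: ln(k₂/k₁) = -Eₐ/R × (1/T₂ - 1/T₁)
Step 2: ln(k₂/k₁) = ln(1.017e-06/7.728e-04) = ln(0.00131599) = -6.63316
Step 3: 1/T₂ - 1/T₁ = 1/258 - 1/323 = 7.799938e-04 K⁻¹
Step 4: Eₐ = -R × ln(k₂/k₁) / (1/T₂ - 1/T₁) = -8.314 × -6.63316 / 7.799938e-04
Step 5: Eₐ = 7.0703e+04 J/mol = 70.7 kJ/mol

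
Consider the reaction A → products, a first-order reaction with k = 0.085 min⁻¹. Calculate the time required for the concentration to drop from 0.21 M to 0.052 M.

16.42 min

Step 1: For first-order: t = ln([A]₀/[A])/k
Step 2: t = ln(0.21/0.052)/0.085
Step 3: t = ln(4.038)/0.085
Step 4: t = 1.396/0.085 = 16.42 min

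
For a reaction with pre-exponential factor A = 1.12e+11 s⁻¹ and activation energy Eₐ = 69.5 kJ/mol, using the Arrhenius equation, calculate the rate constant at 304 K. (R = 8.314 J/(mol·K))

1.28e-01 s⁻¹

Step 1: Use the Arrhenius equation: k = A × exp(-Eₐ/RT)
Step 2: Convert Eₐ to J/mol: 69.5 kJ/mol = 69500 J/mol
Step 3: Calculate the exponent: -Eₐ/(RT) = -69500/(8.314 × 304) = -27.49801
Step 4: k = 1.12e+11 × exp(-27.49801)
Step 5: k = 1.12e+11 × 1.14226e-12 = 1.2793e-01 s⁻¹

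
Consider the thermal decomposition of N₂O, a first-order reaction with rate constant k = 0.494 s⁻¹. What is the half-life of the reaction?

1.403 s

Step 1: For a first-order reaction, t₁/₂ = ln(2)/k
Step 2: t₁/₂ = ln(2)/0.494
Step 3: t₁/₂ = 0.6931/0.494 = 1.403 s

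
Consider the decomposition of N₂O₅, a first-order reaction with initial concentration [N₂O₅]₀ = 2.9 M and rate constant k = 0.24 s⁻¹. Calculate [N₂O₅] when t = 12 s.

0.1628 M

Step 1: For a first-order reaction: [N₂O₅] = [N₂O₅]₀ × e^(-kt)
Step 2: [N₂O₅] = 2.9 × e^(-0.24 × 12)
Step 3: [N₂O₅] = 2.9 × e^(-2.88)
Step 4: [N₂O₅] = 2.9 × 0.0561348 = 0.1628 M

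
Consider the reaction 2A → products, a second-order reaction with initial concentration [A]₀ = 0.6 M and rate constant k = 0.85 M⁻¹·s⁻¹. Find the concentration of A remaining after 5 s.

0.169 M

Step 1: For a second-order reaction: 1/[A] = 1/[A]₀ + kt
Step 2: 1/[A] = 1/0.6 + 0.85 × 5
Step 3: 1/[A] = 1.667 + 4.25 = 5.917
Step 4: [A] = 1/5.917 = 0.169 M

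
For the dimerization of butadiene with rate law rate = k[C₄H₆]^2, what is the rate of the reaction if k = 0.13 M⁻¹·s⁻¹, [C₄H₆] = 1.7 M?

0.3757 M/s

Step 1: Identify the rate law: rate = k[C₄H₆]^2
Step 2: Substitute values: rate = 0.13 × (1.7)^2
Step 3: Calculate: rate = 0.13 × 2.89 = 0.3757 M/s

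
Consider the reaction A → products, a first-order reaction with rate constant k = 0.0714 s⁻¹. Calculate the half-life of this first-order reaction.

9.708 s

Step 1: For a first-order reaction, t₁/₂ = ln(2)/k
Step 2: t₁/₂ = ln(2)/0.0714
Step 3: t₁/₂ = 0.6931/0.0714 = 9.708 s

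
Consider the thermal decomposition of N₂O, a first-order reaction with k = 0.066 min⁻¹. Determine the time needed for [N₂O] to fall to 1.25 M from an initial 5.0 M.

21 min

Step 1: For first-order: t = ln([N₂O]₀/[N₂O])/k
Step 2: t = ln(5.0/1.25)/0.066
Step 3: t = ln(4)/0.066
Step 4: t = 1.386/0.066 = 21 min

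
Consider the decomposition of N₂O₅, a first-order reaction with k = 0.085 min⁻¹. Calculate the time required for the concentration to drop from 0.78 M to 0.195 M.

16.31 min

Step 1: For first-order: t = ln([N₂O₅]₀/[N₂O₅])/k
Step 2: t = ln(0.78/0.195)/0.085
Step 3: t = ln(4)/0.085
Step 4: t = 1.386/0.085 = 16.31 min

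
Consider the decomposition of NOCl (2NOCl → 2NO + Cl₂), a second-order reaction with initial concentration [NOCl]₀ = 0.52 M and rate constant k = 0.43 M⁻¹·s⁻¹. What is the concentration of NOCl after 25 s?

0.07891 M

Step 1: For a second-order reaction: 1/[NOCl] = 1/[NOCl]₀ + kt
Step 2: 1/[NOCl] = 1/0.52 + 0.43 × 25
Step 3: 1/[NOCl] = 1.923 + 10.75 = 12.67
Step 4: [NOCl] = 1/12.67 = 0.07891 M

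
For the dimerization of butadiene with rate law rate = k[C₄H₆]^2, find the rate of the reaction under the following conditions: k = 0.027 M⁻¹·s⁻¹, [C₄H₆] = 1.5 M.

0.06075 M/s

Step 1: Identify the rate law: rate = k[C₄H₆]^2
Step 2: Substitute values: rate = 0.027 × (1.5)^2
Step 3: Calculate: rate = 0.027 × 2.25 = 0.06075 M/s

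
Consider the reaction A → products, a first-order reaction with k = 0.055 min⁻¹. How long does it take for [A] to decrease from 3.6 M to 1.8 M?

12.6 min

Step 1: For first-order: t = ln([A]₀/[A])/k
Step 2: t = ln(3.6/1.8)/0.055
Step 3: t = ln(2)/0.055
Step 4: t = 0.6931/0.055 = 12.6 min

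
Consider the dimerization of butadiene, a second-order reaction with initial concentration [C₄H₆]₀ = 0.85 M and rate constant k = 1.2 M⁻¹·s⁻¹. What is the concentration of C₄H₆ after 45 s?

0.01812 M

Step 1: For a second-order reaction: 1/[C₄H₆] = 1/[C₄H₆]₀ + kt
Step 2: 1/[C₄H₆] = 1/0.85 + 1.2 × 45
Step 3: 1/[C₄H₆] = 1.176 + 54 = 55.18
Step 4: [C₄H₆] = 1/55.18 = 0.01812 M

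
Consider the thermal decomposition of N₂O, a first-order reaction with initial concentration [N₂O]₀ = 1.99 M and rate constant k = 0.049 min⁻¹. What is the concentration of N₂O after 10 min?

1.219 M

Step 1: For a first-order reaction: [N₂O] = [N₂O]₀ × e^(-kt)
Step 2: [N₂O] = 1.99 × e^(-0.049 × 10)
Step 3: [N₂O] = 1.99 × e^(-0.49)
Step 4: [N₂O] = 1.99 × 0.612626 = 1.219 M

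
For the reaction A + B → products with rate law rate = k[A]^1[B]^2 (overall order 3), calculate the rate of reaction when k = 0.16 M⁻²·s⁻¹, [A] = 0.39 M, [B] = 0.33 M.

0.006795 M/s

Step 1: The rate law is rate = k[A]^1[B]^2, overall order = 1+2 = 3
Step 2: Substitute values: rate = 0.16 × (0.39)^1 × (0.33)^2
Step 3: rate = 0.16 × 0.39 × 0.1089 = 0.00679536 M/s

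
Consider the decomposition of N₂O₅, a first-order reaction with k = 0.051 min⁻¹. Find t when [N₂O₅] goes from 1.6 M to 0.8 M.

13.59 min

Step 1: For first-order: t = ln([N₂O₅]₀/[N₂O₅])/k
Step 2: t = ln(1.6/0.8)/0.051
Step 3: t = ln(2)/0.051
Step 4: t = 0.6931/0.051 = 13.59 min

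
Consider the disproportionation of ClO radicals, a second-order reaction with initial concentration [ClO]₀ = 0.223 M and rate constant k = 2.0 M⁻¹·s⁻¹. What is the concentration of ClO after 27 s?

0.0171 M

Step 1: For a second-order reaction: 1/[ClO] = 1/[ClO]₀ + kt
Step 2: 1/[ClO] = 1/0.223 + 2.0 × 27
Step 3: 1/[ClO] = 4.484 + 54 = 58.48
Step 4: [ClO] = 1/58.48 = 0.0171 M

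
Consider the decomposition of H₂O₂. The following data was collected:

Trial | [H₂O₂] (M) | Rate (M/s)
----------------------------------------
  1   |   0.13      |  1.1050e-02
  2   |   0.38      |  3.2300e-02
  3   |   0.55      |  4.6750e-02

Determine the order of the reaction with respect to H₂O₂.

first order (1)

Step 1: Compare trials to find order n where rate₂/rate₁ = ([H₂O₂]₂/[H₂O₂]₁)^n
Step 2: rate₂/rate₁ = 3.2300e-02/1.1050e-02 = 2.923
Step 3: [H₂O₂]₂/[H₂O₂]₁ = 0.38/0.13 = 2.923
Step 4: n = ln(2.923)/ln(2.923) = 1.00 ≈ 1
Step 5: The reaction is first order in H₂O₂.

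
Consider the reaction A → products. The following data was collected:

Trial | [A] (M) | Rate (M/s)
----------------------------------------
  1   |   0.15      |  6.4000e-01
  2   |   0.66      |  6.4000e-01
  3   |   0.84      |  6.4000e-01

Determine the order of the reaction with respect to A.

zeroth order (0)

Step 1: Compare trials - when concentration changes, rate stays constant.
Step 2: rate₂/rate₁ = 6.4000e-01/6.4000e-01 = 1
Step 3: [A]₂/[A]₁ = 0.66/0.15 = 4.4
Step 4: Since rate ratio ≈ (conc ratio)^0, the reaction is zeroth order.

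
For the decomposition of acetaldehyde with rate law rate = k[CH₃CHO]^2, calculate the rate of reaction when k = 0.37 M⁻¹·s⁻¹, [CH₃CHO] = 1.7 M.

1.069 M/s

Step 1: Identify the rate law: rate = k[CH₃CHO]^2
Step 2: Substitute values: rate = 0.37 × (1.7)^2
Step 3: Calculate: rate = 0.37 × 2.89 = 1.0693 M/s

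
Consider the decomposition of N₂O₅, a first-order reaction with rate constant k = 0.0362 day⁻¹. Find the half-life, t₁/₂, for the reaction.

19.15 day

Step 1: For a first-order reaction, t₁/₂ = ln(2)/k
Step 2: t₁/₂ = ln(2)/0.0362
Step 3: t₁/₂ = 0.6931/0.0362 = 19.15 day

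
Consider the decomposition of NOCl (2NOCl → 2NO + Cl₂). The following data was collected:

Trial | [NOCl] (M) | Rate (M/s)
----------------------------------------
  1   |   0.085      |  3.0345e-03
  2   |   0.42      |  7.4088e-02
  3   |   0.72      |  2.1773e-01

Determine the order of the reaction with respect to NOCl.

second order (2)

Step 1: Compare trials to find order n where rate₂/rate₁ = ([NOCl]₂/[NOCl]₁)^n
Step 2: rate₂/rate₁ = 7.4088e-02/3.0345e-03 = 24.42
Step 3: [NOCl]₂/[NOCl]₁ = 0.42/0.085 = 4.941
Step 4: n = ln(24.42)/ln(4.941) = 2.00 ≈ 2
Step 5: The reaction is second order in NOCl.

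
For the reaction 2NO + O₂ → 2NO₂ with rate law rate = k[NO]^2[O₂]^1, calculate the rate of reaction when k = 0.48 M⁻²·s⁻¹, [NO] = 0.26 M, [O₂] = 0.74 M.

0.02401 M/s

Step 1: The rate law is rate = k[NO]^2[O₂]^1
Step 2: Substitute: rate = 0.48 × (0.26)^2 × (0.74)^1
Step 3: rate = 0.48 × 0.0676 × 0.74 = 0.0240115 M/s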